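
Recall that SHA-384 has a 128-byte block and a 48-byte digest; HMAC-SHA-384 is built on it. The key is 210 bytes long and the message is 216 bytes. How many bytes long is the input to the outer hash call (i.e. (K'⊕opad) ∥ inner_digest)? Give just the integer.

Key is 210 > 128 bytes, so it is hashed to 48 bytes then zero-padded to 128: |K'| = 128.
Outer input = (K'⊕opad) ∥ H(inner) → 128 + 48 = 176 bytes.

176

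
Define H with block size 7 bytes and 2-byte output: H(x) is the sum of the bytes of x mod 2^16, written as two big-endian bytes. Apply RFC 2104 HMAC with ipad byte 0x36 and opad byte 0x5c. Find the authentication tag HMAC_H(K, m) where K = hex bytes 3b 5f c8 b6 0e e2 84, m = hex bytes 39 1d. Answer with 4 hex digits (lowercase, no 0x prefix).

Key hex bytes 3b 5f c8 b6 0e e2 84 is exactly B = 7 bytes: K' = 3b 5f c8 b6 0e e2 84.
K' ⊕ ipad = 0d 69 fe 80 38 d4 b2.  K' ⊕ opad = 67 03 94 ea 52 be d8.
Inner input = (K'⊕ipad) ∥ m = 0d 69 fe 80 38 d4 b2 ∥ 39 1d.
Inner hash: sum = 13+105+254+128+56+212+178+57+29 = 1032 → 04 08.
Outer input = (K'⊕opad) ∥ inner = 67 03 94 ea 52 be d8 ∥ 04 08.
Outer hash (tag): sum = 103+3+148+234+82+190+216+4+8 = 988 → 03 dc.

03dc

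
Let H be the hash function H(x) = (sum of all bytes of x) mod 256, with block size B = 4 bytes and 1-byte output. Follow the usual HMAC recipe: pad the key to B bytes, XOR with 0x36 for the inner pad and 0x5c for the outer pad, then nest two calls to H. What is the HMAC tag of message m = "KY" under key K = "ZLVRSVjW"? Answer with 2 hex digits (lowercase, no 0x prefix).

cc

Key "ZLVRSVjW" = 5a 4c 56 52 53 56 6a 57 is 8 bytes > B = 4, so hash it first: H(key) = b8, then zero-pad to 4 bytes: K' = b8 00 00 00.
K' ⊕ ipad = 8e 36 36 36.  K' ⊕ opad = e4 5c 5c 5c.
Inner input = (K'⊕ipad) ∥ m = 8e 36 36 36 ∥ 4b 59.
Inner hash: sum = 142+54+54+54+75+89 = 468; mod 256 = 212 → d4.
Outer input = (K'⊕opad) ∥ inner = e4 5c 5c 5c ∥ d4.
Outer hash (tag): sum = 228+92+92+92+212 = 716; mod 256 = 204 → cc.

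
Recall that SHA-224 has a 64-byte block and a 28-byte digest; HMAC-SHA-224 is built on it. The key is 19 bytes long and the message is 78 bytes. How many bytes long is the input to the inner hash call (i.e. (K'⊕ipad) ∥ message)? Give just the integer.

142

Key is 19 ≤ 64 bytes, zero-padded: |K'| = 64.
Inner input = (K'⊕ipad) ∥ m → 64 + 78 = 142 bytes.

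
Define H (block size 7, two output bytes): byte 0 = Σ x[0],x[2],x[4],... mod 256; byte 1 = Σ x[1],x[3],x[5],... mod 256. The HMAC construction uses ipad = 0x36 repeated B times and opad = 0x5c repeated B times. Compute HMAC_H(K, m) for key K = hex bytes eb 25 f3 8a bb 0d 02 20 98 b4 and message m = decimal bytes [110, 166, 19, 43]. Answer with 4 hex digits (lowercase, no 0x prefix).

16fc

Key hex bytes eb 25 f3 8a bb 0d 02 20 98 b4 is 10 bytes > B = 7, so hash it first: H(key) = 33 90, then zero-pad to 7 bytes: K' = 33 90 00 00 00 00 00.
K' ⊕ ipad = 05 a6 36 36 36 36 36.  K' ⊕ opad = 6f cc 5c 5c 5c 5c 5c.
Inner input = (K'⊕ipad) ∥ m = 05 a6 36 36 36 36 36 ∥ 6e a6 13 2b.
Inner hash: even-index sum = 376 mod 256 = 120; odd-index sum = 403 mod 256 = 147 → 78 93.
Outer input = (K'⊕opad) ∥ inner = 6f cc 5c 5c 5c 5c 5c ∥ 78 93.
Outer hash (tag): even-index sum = 534 mod 256 = 22; odd-index sum = 508 mod 256 = 252 → 16 fc.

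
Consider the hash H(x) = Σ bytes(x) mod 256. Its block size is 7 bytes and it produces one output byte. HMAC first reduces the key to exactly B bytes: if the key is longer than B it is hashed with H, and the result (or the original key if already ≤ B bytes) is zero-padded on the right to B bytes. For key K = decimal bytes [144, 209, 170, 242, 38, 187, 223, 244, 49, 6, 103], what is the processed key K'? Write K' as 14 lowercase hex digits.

4f000000000000

|K| = 11 > B = 7, so first hash the key.
H(K): sum = 144+209+170+242+38+187+223+244+49+6+103 = 1615; mod 256 = 79 → 4f.
Zero-pad H(K) = 4f to 7 bytes: K' = 4f 00 00 00 00 00 00.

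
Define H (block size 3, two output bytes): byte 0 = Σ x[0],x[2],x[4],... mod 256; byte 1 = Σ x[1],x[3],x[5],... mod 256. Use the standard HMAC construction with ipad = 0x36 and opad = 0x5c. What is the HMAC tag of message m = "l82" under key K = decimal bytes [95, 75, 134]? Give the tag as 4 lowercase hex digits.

f868

Key decimal bytes [95, 75, 134] = 5f 4b 86 is exactly B = 3 bytes: K' = 5f 4b 86.
K' ⊕ ipad = 69 7d b0.  K' ⊕ opad = 03 17 da.
Inner input = (K'⊕ipad) ∥ m = 69 7d b0 ∥ 6c 38 32.
Inner hash: even-index sum = 337 mod 256 = 81; odd-index sum = 283 mod 256 = 27 → 51 1b.
Outer input = (K'⊕opad) ∥ inner = 03 17 da ∥ 51 1b.
Outer hash (tag): even-index sum = 248 mod 256 = 248; odd-index sum = 104 mod 256 = 104 → f8 68.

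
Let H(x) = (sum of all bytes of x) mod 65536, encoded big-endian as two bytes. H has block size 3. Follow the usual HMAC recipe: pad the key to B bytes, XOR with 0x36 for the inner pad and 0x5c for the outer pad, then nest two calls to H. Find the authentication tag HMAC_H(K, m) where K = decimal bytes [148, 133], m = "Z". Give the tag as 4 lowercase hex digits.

02e3

Key decimal bytes [148, 133] = 94 85 is 2 bytes ≤ B = 3; zero-pad to 3 bytes: K' = 94 85 00.
K' ⊕ ipad = a2 b3 36.  K' ⊕ opad = c8 d9 5c.
Inner input = (K'⊕ipad) ∥ m = a2 b3 36 ∥ 5a.
Inner hash: sum = 162+179+54+90 = 485 → 01 e5.
Outer input = (K'⊕opad) ∥ inner = c8 d9 5c ∥ 01 e5.
Outer hash (tag): sum = 200+217+92+1+229 = 739 → 02 e3.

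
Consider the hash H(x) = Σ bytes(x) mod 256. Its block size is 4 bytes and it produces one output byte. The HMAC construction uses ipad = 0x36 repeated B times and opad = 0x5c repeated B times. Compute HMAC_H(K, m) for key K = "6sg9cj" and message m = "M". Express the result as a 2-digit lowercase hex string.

Key "6sg9cj" = 36 73 67 39 63 6a is 6 bytes > B = 4, so hash it first: H(key) = 16, then zero-pad to 4 bytes: K' = 16 00 00 00.
K' ⊕ ipad = 20 36 36 36.  K' ⊕ opad = 4a 5c 5c 5c.
Inner input = (K'⊕ipad) ∥ m = 20 36 36 36 ∥ 4d.
Inner hash: sum = 32+54+54+54+77 = 271; mod 256 = 15 → 0f.
Outer input = (K'⊕opad) ∥ inner = 4a 5c 5c 5c ∥ 0f.
Outer hash (tag): sum = 74+92+92+92+15 = 365; mod 256 = 109 → 6d.

6d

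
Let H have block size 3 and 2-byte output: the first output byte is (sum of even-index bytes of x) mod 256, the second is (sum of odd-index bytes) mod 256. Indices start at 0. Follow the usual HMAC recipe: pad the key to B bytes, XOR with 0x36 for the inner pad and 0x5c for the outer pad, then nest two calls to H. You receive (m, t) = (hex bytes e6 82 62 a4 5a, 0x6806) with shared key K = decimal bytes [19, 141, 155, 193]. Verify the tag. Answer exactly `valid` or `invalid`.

valid

Key decimal bytes [19, 141, 155, 193] = 13 8d 9b c1 is 4 bytes > B = 3, so hash it first: H(key) = ae 4e, then zero-pad to 3 bytes: K' = ae 4e 00.
K' ⊕ ipad = 98 78 36; K' ⊕ opad = f2 12 5c.
Inner hash: even-index sum = 500 mod 256 = 244; odd-index sum = 538 mod 256 = 26 → f4 1a.
Outer hash (recomputed tag): even-index sum = 360 mod 256 = 104; odd-index sum = 262 mod 256 = 6 → 68 06.
Recomputed tag = 6806; claimed = 6806 → match.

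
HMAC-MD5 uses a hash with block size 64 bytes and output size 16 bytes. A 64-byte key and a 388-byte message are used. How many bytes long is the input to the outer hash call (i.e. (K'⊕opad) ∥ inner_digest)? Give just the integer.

80

Key is 64 ≤ 64 bytes, zero-padded: |K'| = 64.
Outer input = (K'⊕opad) ∥ H(inner) → 64 + 16 = 80 bytes.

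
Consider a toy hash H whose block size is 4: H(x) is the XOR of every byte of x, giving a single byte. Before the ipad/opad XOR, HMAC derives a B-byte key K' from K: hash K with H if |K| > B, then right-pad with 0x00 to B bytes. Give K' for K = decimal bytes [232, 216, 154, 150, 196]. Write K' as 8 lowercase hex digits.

|K| = 5 > B = 4, so first hash the key.
H(K): XOR e8⊕d8⊕9a⊕96⊕c4 = f8.
Zero-pad H(K) = f8 to 4 bytes: K' = f8 00 00 00.

f8000000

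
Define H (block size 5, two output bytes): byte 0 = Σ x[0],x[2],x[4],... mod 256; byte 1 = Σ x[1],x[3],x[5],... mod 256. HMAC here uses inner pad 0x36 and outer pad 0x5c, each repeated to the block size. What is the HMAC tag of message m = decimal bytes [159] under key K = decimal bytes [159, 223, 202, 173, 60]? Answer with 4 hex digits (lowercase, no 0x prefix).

dc23

Key decimal bytes [159, 223, 202, 173, 60] = 9f df ca ad 3c is exactly B = 5 bytes: K' = 9f df ca ad 3c.
K' ⊕ ipad = a9 e9 fc 9b 0a.  K' ⊕ opad = c3 83 96 f1 60.
Inner input = (K'⊕ipad) ∥ m = a9 e9 fc 9b 0a ∥ 9f.
Inner hash: even-index sum = 431 mod 256 = 175; odd-index sum = 547 mod 256 = 35 → af 23.
Outer input = (K'⊕opad) ∥ inner = c3 83 96 f1 60 ∥ af 23.
Outer hash (tag): even-index sum = 476 mod 256 = 220; odd-index sum = 547 mod 256 = 35 → dc 23.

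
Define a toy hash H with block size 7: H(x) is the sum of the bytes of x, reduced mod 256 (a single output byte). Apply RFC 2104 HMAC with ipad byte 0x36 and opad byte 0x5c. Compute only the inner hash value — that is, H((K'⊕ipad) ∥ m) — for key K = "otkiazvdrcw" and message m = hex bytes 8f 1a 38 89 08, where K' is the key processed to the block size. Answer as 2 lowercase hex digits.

44

Key "otkiazvdrcw" = 6f 74 6b 69 61 7a 76 64 72 63 77 is 11 bytes > B = 7, so hash it first: H(key) = b8, then zero-pad to 7 bytes: K' = b8 00 00 00 00 00 00.
K' ⊕ ipad = 8e 36 36 36 36 36 36.
Inner input = 8e 36 36 36 36 36 36 ∥ 8f 1a 38 89 08.
Inner hash: sum = 142+54+54+54+54+54+54+143+26+56+137+8 = 836; mod 256 = 68 → 44.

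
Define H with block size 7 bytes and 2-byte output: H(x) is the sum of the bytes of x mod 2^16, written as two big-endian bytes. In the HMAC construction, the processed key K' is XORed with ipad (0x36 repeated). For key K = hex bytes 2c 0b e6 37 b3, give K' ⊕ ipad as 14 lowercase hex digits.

1a3dd001853636

Key hex bytes 2c 0b e6 37 b3 is 5 bytes ≤ B = 7; zero-pad to 7 bytes: K' = 2c 0b e6 37 b3 00 00.
XOR each byte with 0x36: 2c⊕36=1a, 0b⊕36=3d, e6⊕36=d0, 37⊕36=01, b3⊕36=85, 00⊕36=36, 00⊕36=36.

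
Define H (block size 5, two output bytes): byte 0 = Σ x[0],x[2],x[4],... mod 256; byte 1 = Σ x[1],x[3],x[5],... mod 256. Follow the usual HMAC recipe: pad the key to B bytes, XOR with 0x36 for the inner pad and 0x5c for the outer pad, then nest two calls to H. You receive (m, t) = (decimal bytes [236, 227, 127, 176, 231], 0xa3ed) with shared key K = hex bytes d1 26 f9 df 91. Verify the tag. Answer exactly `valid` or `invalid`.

Key hex bytes d1 26 f9 df 91 is exactly B = 5 bytes: K' = d1 26 f9 df 91.
K' ⊕ ipad = e7 10 cf e9 a7; K' ⊕ opad = 8d 7a a5 83 cd.
Inner hash: even-index sum = 1008 mod 256 = 240; odd-index sum = 843 mod 256 = 75 → f0 4b.
Outer hash (recomputed tag): even-index sum = 586 mod 256 = 74; odd-index sum = 493 mod 256 = 237 → 4a ed.
Recomputed tag = 4aed; claimed = a3ed → mismatch.

invalid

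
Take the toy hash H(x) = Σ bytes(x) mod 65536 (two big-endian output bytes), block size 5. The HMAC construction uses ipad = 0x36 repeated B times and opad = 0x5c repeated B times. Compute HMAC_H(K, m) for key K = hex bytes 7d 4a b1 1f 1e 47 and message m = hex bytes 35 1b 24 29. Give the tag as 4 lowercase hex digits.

Key hex bytes 7d 4a b1 1f 1e 47 is 6 bytes > B = 5, so hash it first: H(key) = 01 fc, then zero-pad to 5 bytes: K' = 01 fc 00 00 00.
K' ⊕ ipad = 37 ca 36 36 36.  K' ⊕ opad = 5d a0 5c 5c 5c.
Inner input = (K'⊕ipad) ∥ m = 37 ca 36 36 36 ∥ 35 1b 24 29.
Inner hash: sum = 55+202+54+54+54+53+27+36+41 = 576 → 02 40.
Outer input = (K'⊕opad) ∥ inner = 5d a0 5c 5c 5c ∥ 02 40.
Outer hash (tag): sum = 93+160+92+92+92+2+64 = 595 → 02 53.

0253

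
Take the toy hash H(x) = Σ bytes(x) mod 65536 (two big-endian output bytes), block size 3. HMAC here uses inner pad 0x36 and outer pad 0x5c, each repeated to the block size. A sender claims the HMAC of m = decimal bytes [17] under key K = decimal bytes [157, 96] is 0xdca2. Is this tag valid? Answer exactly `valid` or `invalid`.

invalid

Key decimal bytes [157, 96] = 9d 60 is 2 bytes ≤ B = 3; zero-pad to 3 bytes: K' = 9d 60 00.
K' ⊕ ipad = ab 56 36; K' ⊕ opad = c1 3c 5c.
Inner hash: sum = 171+86+54+17 = 328 → 01 48.
Outer hash (recomputed tag): sum = 193+60+92+1+72 = 418 → 01 a2.
Recomputed tag = 01a2; claimed = dca2 → mismatch.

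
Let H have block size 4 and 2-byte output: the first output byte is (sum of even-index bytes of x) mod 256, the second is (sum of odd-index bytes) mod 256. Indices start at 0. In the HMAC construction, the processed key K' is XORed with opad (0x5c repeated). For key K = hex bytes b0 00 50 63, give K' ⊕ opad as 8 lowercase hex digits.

ec5c0c3f

Key hex bytes b0 00 50 63 is exactly B = 4 bytes: K' = b0 00 50 63.
XOR each byte with 0x5c: b0⊕5c=ec, 00⊕5c=5c, 50⊕5c=0c, 63⊕5c=3f.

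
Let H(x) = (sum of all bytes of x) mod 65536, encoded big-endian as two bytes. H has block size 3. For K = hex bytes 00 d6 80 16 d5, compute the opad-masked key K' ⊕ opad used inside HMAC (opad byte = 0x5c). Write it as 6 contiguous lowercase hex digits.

5e1d5c

Key hex bytes 00 d6 80 16 d5 is 5 bytes > B = 3, so hash it first: H(key) = 02 41, then zero-pad to 3 bytes: K' = 02 41 00.
XOR each byte with 0x5c: 02⊕5c=5e, 41⊕5c=1d, 00⊕5c=5c.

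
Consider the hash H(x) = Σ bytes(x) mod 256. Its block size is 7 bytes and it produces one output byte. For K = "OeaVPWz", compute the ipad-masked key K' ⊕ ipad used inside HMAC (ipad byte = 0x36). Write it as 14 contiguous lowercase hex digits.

7953576066614c

Key "OeaVPWz" = 4f 65 61 56 50 57 7a is exactly B = 7 bytes: K' = 4f 65 61 56 50 57 7a.
XOR each byte with 0x36: 4f⊕36=79, 65⊕36=53, 61⊕36=57, 56⊕36=60, 50⊕36=66, 57⊕36=61, 7a⊕36=4c.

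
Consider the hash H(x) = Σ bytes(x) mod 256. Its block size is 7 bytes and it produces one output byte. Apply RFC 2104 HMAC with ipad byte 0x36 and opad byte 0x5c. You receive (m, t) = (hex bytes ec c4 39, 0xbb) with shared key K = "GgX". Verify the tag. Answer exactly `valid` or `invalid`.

Key "GgX" = 47 67 58 is 3 bytes ≤ B = 7; zero-pad to 7 bytes: K' = 47 67 58 00 00 00 00.
K' ⊕ ipad = 71 51 6e 36 36 36 36; K' ⊕ opad = 1b 3b 04 5c 5c 5c 5c.
Inner hash: sum = 113+81+110+54+54+54+54+236+196+57 = 1009; mod 256 = 241 → f1.
Outer hash (recomputed tag): sum = 27+59+4+92+92+92+92+241 = 699; mod 256 = 187 → bb.
Recomputed tag = bb; claimed = bb → match.

valid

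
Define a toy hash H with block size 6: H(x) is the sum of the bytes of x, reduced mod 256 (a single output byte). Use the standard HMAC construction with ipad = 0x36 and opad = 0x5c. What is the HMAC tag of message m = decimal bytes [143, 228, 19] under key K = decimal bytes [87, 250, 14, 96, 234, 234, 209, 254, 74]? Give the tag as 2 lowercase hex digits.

ea

Key decimal bytes [87, 250, 14, 96, 234, 234, 209, 254, 74] = 57 fa 0e 60 ea ea d1 fe 4a is 9 bytes > B = 6, so hash it first: H(key) = ac, then zero-pad to 6 bytes: K' = ac 00 00 00 00 00.
K' ⊕ ipad = 9a 36 36 36 36 36.  K' ⊕ opad = f0 5c 5c 5c 5c 5c.
Inner input = (K'⊕ipad) ∥ m = 9a 36 36 36 36 36 ∥ 8f e4 13.
Inner hash: sum = 154+54+54+54+54+54+143+228+19 = 814; mod 256 = 46 → 2e.
Outer input = (K'⊕opad) ∥ inner = f0 5c 5c 5c 5c 5c ∥ 2e.
Outer hash (tag): sum = 240+92+92+92+92+92+46 = 746; mod 256 = 234 → ea.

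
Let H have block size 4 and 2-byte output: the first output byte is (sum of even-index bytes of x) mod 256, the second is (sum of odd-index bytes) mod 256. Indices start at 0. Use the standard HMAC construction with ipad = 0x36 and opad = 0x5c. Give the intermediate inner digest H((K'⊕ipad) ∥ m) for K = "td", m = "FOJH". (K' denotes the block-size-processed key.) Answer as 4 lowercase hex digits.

Key "td" = 74 64 is 2 bytes ≤ B = 4; zero-pad to 4 bytes: K' = 74 64 00 00.
K' ⊕ ipad = 42 52 36 36.
Inner input = 42 52 36 36 ∥ 46 4f 4a 48.
Inner hash: even-index sum = 264 mod 256 = 8; odd-index sum = 287 mod 256 = 31 → 08 1f.

081f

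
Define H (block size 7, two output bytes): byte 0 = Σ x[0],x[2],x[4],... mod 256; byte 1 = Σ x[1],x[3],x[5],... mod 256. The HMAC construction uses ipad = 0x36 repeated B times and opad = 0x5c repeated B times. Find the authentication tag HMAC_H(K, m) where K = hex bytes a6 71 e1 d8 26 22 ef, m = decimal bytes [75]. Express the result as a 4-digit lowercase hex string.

787f

Key hex bytes a6 71 e1 d8 26 22 ef is exactly B = 7 bytes: K' = a6 71 e1 d8 26 22 ef.
K' ⊕ ipad = 90 47 d7 ee 10 14 d9.  K' ⊕ opad = fa 2d bd 84 7a 7e b3.
Inner input = (K'⊕ipad) ∥ m = 90 47 d7 ee 10 14 d9 ∥ 4b.
Inner hash: even-index sum = 592 mod 256 = 80; odd-index sum = 404 mod 256 = 148 → 50 94.
Outer input = (K'⊕opad) ∥ inner = fa 2d bd 84 7a 7e b3 ∥ 50 94.
Outer hash (tag): even-index sum = 888 mod 256 = 120; odd-index sum = 383 mod 256 = 127 → 78 7f.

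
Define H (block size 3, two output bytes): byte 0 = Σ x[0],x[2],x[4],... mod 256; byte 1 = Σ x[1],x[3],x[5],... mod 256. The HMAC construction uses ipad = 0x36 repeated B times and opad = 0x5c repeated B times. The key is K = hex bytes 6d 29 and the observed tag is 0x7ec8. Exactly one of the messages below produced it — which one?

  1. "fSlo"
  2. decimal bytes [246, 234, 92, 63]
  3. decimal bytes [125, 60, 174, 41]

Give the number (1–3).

Key hex bytes 6d 29 is 2 bytes ≤ B = 3; zero-pad to 3 bytes: K' = 6d 29 00.
K' ⊕ ipad = 5b 1f 36; K' ⊕ opad = 31 75 5c.
m1: inner = H(5b 1f 36 66 53 6c 6f) = 53 f1; tag = H(31 75 5c 53 f1) = 7ec8 ← matches
m2: inner = H(5b 1f 36 f6 ea 5c 3f) = ba 71; tag = H(31 75 5c ba 71) = fe2f
m3: inner = H(5b 1f 36 7d 3c ae 29) = f6 4a; tag = H(31 75 5c f6 4a) = d76b

1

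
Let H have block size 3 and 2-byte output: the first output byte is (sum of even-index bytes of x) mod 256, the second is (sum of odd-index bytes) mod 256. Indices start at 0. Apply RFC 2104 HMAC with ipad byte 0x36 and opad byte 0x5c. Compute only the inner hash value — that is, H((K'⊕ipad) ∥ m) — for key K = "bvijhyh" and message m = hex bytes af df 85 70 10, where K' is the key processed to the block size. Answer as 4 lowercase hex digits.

Key "bvijhyh" = 62 76 69 6a 68 79 68 is 7 bytes > B = 3, so hash it first: H(key) = 9b 59, then zero-pad to 3 bytes: K' = 9b 59 00.
K' ⊕ ipad = ad 6f 36.
Inner input = ad 6f 36 ∥ af df 85 70 10.
Inner hash: even-index sum = 562 mod 256 = 50; odd-index sum = 435 mod 256 = 179 → 32 b3.

32b3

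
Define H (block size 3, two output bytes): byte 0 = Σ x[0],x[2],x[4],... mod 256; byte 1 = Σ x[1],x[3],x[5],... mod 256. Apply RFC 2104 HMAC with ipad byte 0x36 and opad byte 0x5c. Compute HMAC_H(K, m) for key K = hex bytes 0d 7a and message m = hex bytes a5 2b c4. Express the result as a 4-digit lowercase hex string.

62c2

Key hex bytes 0d 7a is 2 bytes ≤ B = 3; zero-pad to 3 bytes: K' = 0d 7a 00.
K' ⊕ ipad = 3b 4c 36.  K' ⊕ opad = 51 26 5c.
Inner input = (K'⊕ipad) ∥ m = 3b 4c 36 ∥ a5 2b c4.
Inner hash: even-index sum = 156 mod 256 = 156; odd-index sum = 437 mod 256 = 181 → 9c b5.
Outer input = (K'⊕opad) ∥ inner = 51 26 5c ∥ 9c b5.
Outer hash (tag): even-index sum = 354 mod 256 = 98; odd-index sum = 194 mod 256 = 194 → 62 c2.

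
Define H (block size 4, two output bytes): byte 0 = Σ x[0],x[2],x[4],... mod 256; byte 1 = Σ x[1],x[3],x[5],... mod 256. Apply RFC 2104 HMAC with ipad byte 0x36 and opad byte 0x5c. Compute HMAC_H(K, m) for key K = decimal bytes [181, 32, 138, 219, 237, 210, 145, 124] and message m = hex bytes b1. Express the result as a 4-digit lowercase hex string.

Key decimal bytes [181, 32, 138, 219, 237, 210, 145, 124] = b5 20 8a db ed d2 91 7c is 8 bytes > B = 4, so hash it first: H(key) = bd 49, then zero-pad to 4 bytes: K' = bd 49 00 00.
K' ⊕ ipad = 8b 7f 36 36.  K' ⊕ opad = e1 15 5c 5c.
Inner input = (K'⊕ipad) ∥ m = 8b 7f 36 36 ∥ b1.
Inner hash: even-index sum = 370 mod 256 = 114; odd-index sum = 181 mod 256 = 181 → 72 b5.
Outer input = (K'⊕opad) ∥ inner = e1 15 5c 5c ∥ 72 b5.
Outer hash (tag): even-index sum = 431 mod 256 = 175; odd-index sum = 294 mod 256 = 38 → af 26.

af26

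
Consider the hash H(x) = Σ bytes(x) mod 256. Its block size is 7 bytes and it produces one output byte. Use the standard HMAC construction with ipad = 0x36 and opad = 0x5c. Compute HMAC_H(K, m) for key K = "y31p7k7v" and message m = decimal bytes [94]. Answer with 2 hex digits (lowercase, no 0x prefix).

34

Key "y31p7k7v" = 79 33 31 70 37 6b 37 76 is 8 bytes > B = 7, so hash it first: H(key) = 9c, then zero-pad to 7 bytes: K' = 9c 00 00 00 00 00 00.
K' ⊕ ipad = aa 36 36 36 36 36 36.  K' ⊕ opad = c0 5c 5c 5c 5c 5c 5c.
Inner input = (K'⊕ipad) ∥ m = aa 36 36 36 36 36 36 ∥ 5e.
Inner hash: sum = 170+54+54+54+54+54+54+94 = 588; mod 256 = 76 → 4c.
Outer input = (K'⊕opad) ∥ inner = c0 5c 5c 5c 5c 5c 5c ∥ 4c.
Outer hash (tag): sum = 192+92+92+92+92+92+92+76 = 820; mod 256 = 52 → 34.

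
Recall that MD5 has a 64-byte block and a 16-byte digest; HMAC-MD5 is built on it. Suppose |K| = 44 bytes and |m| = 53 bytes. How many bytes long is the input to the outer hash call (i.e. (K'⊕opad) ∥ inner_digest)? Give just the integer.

Key is 44 ≤ 64 bytes, zero-padded: |K'| = 64.
Outer input = (K'⊕opad) ∥ H(inner) → 64 + 16 = 80 bytes.

80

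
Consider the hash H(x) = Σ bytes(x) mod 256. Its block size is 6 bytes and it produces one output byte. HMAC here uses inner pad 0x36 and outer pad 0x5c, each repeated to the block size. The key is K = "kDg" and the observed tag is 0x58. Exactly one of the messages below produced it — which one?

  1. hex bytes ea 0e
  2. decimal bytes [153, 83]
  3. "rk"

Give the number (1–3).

1

Key "kDg" = 6b 44 67 is 3 bytes ≤ B = 6; zero-pad to 6 bytes: K' = 6b 44 67 00 00 00.
K' ⊕ ipad = 5d 72 51 36 36 36; K' ⊕ opad = 37 18 3b 5c 5c 5c.
m1: inner = H(5d 72 51 36 36 36 ea 0e) = ba; tag = H(37 18 3b 5c 5c 5c ba) = 58 ← matches
m2: inner = H(5d 72 51 36 36 36 99 53) = ae; tag = H(37 18 3b 5c 5c 5c ae) = 4c
m3: inner = H(5d 72 51 36 36 36 72 6b) = 9f; tag = H(37 18 3b 5c 5c 5c 9f) = 3d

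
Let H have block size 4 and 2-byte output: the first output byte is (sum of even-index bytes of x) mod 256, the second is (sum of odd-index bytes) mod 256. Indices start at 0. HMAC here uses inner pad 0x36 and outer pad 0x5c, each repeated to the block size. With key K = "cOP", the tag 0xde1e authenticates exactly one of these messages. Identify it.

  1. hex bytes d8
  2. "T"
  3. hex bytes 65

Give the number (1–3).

1

Key "cOP" = 63 4f 50 is 3 bytes ≤ B = 4; zero-pad to 4 bytes: K' = 63 4f 50 00.
K' ⊕ ipad = 55 79 66 36; K' ⊕ opad = 3f 13 0c 5c.
m1: inner = H(55 79 66 36 d8) = 93 af; tag = H(3f 13 0c 5c 93 af) = de1e ← matches
m2: inner = H(55 79 66 36 54) = 0f af; tag = H(3f 13 0c 5c 0f af) = 5a1e
m3: inner = H(55 79 66 36 65) = 20 af; tag = H(3f 13 0c 5c 20 af) = 6b1e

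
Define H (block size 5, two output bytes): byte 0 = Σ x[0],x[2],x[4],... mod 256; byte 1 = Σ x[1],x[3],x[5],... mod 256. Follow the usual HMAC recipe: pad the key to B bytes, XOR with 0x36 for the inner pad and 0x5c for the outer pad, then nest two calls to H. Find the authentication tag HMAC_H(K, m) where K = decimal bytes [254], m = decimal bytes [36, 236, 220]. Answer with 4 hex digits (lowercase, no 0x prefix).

Key decimal bytes [254] = fe is 1 byte ≤ B = 5; zero-pad to 5 bytes: K' = fe 00 00 00 00.
K' ⊕ ipad = c8 36 36 36 36.  K' ⊕ opad = a2 5c 5c 5c 5c.
Inner input = (K'⊕ipad) ∥ m = c8 36 36 36 36 ∥ 24 ec dc.
Inner hash: even-index sum = 544 mod 256 = 32; odd-index sum = 364 mod 256 = 108 → 20 6c.
Outer input = (K'⊕opad) ∥ inner = a2 5c 5c 5c 5c ∥ 20 6c.
Outer hash (tag): even-index sum = 454 mod 256 = 198; odd-index sum = 216 mod 256 = 216 → c6 d8.

c6d8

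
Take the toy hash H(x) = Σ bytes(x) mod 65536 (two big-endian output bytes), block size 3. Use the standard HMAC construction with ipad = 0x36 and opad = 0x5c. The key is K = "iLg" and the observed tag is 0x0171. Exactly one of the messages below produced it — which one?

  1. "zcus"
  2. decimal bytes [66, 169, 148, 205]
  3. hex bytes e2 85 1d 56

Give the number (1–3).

Key "iLg" = 69 4c 67 is exactly B = 3 bytes: K' = 69 4c 67.
K' ⊕ ipad = 5f 7a 51; K' ⊕ opad = 35 10 3b.
m1: inner = H(5f 7a 51 7a 63 75 73) = 02 ef; tag = H(35 10 3b 02 ef) = 0171 ← matches
m2: inner = H(5f 7a 51 42 a9 94 cd) = 03 76; tag = H(35 10 3b 03 76) = 00f9
m3: inner = H(5f 7a 51 e2 85 1d 56) = 03 04; tag = H(35 10 3b 03 04) = 0087

1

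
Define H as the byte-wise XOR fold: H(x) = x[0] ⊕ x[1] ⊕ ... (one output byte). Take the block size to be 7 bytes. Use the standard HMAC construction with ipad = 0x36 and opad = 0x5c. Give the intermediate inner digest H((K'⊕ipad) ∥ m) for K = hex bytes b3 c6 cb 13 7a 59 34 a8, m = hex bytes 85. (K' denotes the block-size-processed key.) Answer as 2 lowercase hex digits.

Key hex bytes b3 c6 cb 13 7a 59 34 a8 is 8 bytes > B = 7, so hash it first: H(key) = 12, then zero-pad to 7 bytes: K' = 12 00 00 00 00 00 00.
K' ⊕ ipad = 24 36 36 36 36 36 36.
Inner input = 24 36 36 36 36 36 36 ∥ 85.
Inner hash: XOR 24⊕36⊕36⊕36⊕36⊕36⊕36⊕85 = a1.

a1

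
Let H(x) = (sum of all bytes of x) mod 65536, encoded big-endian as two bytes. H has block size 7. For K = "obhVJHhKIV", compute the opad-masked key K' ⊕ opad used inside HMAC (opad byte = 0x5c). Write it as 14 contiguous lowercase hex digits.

5f2f5c5c5c5c5c

Key "obhVJHhKIV" = 6f 62 68 56 4a 48 68 4b 49 56 is 10 bytes > B = 7, so hash it first: H(key) = 03 73, then zero-pad to 7 bytes: K' = 03 73 00 00 00 00 00.
XOR each byte with 0x5c: 03⊕5c=5f, 73⊕5c=2f, 00⊕5c=5c, 00⊕5c=5c, 00⊕5c=5c, 00⊕5c=5c, 00⊕5c=5c.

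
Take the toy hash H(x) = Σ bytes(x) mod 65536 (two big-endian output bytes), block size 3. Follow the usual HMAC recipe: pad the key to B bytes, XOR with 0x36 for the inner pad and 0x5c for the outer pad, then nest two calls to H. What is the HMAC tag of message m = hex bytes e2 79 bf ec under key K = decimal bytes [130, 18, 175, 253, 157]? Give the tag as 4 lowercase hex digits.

Key decimal bytes [130, 18, 175, 253, 157] = 82 12 af fd 9d is 5 bytes > B = 3, so hash it first: H(key) = 02 dd, then zero-pad to 3 bytes: K' = 02 dd 00.
K' ⊕ ipad = 34 eb 36.  K' ⊕ opad = 5e 81 5c.
Inner input = (K'⊕ipad) ∥ m = 34 eb 36 ∥ e2 79 bf ec.
Inner hash: sum = 52+235+54+226+121+191+236 = 1115 → 04 5b.
Outer input = (K'⊕opad) ∥ inner = 5e 81 5c ∥ 04 5b.
Outer hash (tag): sum = 94+129+92+4+91 = 410 → 01 9a.

019a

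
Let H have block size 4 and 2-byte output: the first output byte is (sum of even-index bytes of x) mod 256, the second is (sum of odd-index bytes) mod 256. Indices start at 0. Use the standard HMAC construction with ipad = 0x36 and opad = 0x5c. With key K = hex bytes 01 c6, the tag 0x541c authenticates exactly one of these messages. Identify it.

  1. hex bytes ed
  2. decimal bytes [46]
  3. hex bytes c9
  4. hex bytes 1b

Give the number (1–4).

2

Key hex bytes 01 c6 is 2 bytes ≤ B = 4; zero-pad to 4 bytes: K' = 01 c6 00 00.
K' ⊕ ipad = 37 f0 36 36; K' ⊕ opad = 5d 9a 5c 5c.
m1: inner = H(37 f0 36 36 ed) = 5a 26; tag = H(5d 9a 5c 5c 5a 26) = 131c
m2: inner = H(37 f0 36 36 2e) = 9b 26; tag = H(5d 9a 5c 5c 9b 26) = 541c ← matches
m3: inner = H(37 f0 36 36 c9) = 36 26; tag = H(5d 9a 5c 5c 36 26) = ef1c
m4: inner = H(37 f0 36 36 1b) = 88 26; tag = H(5d 9a 5c 5c 88 26) = 411c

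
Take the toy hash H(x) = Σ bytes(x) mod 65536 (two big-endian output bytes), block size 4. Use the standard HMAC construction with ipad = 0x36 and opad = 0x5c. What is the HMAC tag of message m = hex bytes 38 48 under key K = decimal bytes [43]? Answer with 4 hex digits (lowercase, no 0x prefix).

Key decimal bytes [43] = 2b is 1 byte ≤ B = 4; zero-pad to 4 bytes: K' = 2b 00 00 00.
K' ⊕ ipad = 1d 36 36 36.  K' ⊕ opad = 77 5c 5c 5c.
Inner input = (K'⊕ipad) ∥ m = 1d 36 36 36 ∥ 38 48.
Inner hash: sum = 29+54+54+54+56+72 = 319 → 01 3f.
Outer input = (K'⊕opad) ∥ inner = 77 5c 5c 5c ∥ 01 3f.
Outer hash (tag): sum = 119+92+92+92+1+63 = 459 → 01 cb.

01cb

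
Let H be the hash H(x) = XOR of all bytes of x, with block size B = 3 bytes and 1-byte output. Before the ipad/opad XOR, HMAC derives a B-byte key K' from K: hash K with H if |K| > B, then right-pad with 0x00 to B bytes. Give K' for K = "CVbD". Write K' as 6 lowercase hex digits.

330000

|K| = 4 > B = 3, so first hash the key.
H(K): XOR 43⊕56⊕62⊕44 = 33.
Zero-pad H(K) = 33 to 3 bytes: K' = 33 00 00.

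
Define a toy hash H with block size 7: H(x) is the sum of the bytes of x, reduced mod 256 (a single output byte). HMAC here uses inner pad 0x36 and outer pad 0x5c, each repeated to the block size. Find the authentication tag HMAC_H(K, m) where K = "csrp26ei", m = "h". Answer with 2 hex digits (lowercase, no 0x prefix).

5e

Key "csrp26ei" = 63 73 72 70 32 36 65 69 is 8 bytes > B = 7, so hash it first: H(key) = ee, then zero-pad to 7 bytes: K' = ee 00 00 00 00 00 00.
K' ⊕ ipad = d8 36 36 36 36 36 36.  K' ⊕ opad = b2 5c 5c 5c 5c 5c 5c.
Inner input = (K'⊕ipad) ∥ m = d8 36 36 36 36 36 36 ∥ 68.
Inner hash: sum = 216+54+54+54+54+54+54+104 = 644; mod 256 = 132 → 84.
Outer input = (K'⊕opad) ∥ inner = b2 5c 5c 5c 5c 5c 5c ∥ 84.
Outer hash (tag): sum = 178+92+92+92+92+92+92+132 = 862; mod 256 = 94 → 5e.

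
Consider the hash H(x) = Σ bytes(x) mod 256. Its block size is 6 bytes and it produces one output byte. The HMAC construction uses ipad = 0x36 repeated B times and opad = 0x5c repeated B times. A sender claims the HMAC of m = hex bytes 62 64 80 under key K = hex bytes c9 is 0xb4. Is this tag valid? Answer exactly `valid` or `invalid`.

Key hex bytes c9 is 1 byte ≤ B = 6; zero-pad to 6 bytes: K' = c9 00 00 00 00 00.
K' ⊕ ipad = ff 36 36 36 36 36; K' ⊕ opad = 95 5c 5c 5c 5c 5c.
Inner hash: sum = 255+54+54+54+54+54+98+100+128 = 851; mod 256 = 83 → 53.
Outer hash (recomputed tag): sum = 149+92+92+92+92+92+83 = 692; mod 256 = 180 → b4.
Recomputed tag = b4; claimed = b4 → match.

valid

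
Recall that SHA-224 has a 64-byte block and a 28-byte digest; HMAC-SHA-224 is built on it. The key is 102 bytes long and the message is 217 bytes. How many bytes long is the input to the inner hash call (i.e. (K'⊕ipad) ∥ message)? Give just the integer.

Key is 102 > 64 bytes, so it is hashed to 28 bytes then zero-padded to 64: |K'| = 64.
Inner input = (K'⊕ipad) ∥ m → 64 + 217 = 281 bytes.

281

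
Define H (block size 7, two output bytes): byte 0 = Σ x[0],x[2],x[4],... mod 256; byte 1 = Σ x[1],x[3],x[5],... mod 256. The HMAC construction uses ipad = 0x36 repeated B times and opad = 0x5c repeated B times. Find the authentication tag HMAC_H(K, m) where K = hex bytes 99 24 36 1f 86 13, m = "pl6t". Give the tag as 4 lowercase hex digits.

6b7f

Key hex bytes 99 24 36 1f 86 13 is 6 bytes ≤ B = 7; zero-pad to 7 bytes: K' = 99 24 36 1f 86 13 00.
K' ⊕ ipad = af 12 00 29 b0 25 36.  K' ⊕ opad = c5 78 6a 43 da 4f 5c.
Inner input = (K'⊕ipad) ∥ m = af 12 00 29 b0 25 36 ∥ 70 6c 36 74.
Inner hash: even-index sum = 629 mod 256 = 117; odd-index sum = 262 mod 256 = 6 → 75 06.
Outer input = (K'⊕opad) ∥ inner = c5 78 6a 43 da 4f 5c ∥ 75 06.
Outer hash (tag): even-index sum = 619 mod 256 = 107; odd-index sum = 383 mod 256 = 127 → 6b 7f.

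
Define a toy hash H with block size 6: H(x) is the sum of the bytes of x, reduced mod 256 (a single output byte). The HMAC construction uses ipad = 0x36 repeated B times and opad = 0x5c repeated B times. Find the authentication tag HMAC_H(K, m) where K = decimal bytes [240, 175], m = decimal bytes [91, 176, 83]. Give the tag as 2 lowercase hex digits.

Key decimal bytes [240, 175] = f0 af is 2 bytes ≤ B = 6; zero-pad to 6 bytes: K' = f0 af 00 00 00 00.
K' ⊕ ipad = c6 99 36 36 36 36.  K' ⊕ opad = ac f3 5c 5c 5c 5c.
Inner input = (K'⊕ipad) ∥ m = c6 99 36 36 36 36 ∥ 5b b0 53.
Inner hash: sum = 198+153+54+54+54+54+91+176+83 = 917; mod 256 = 149 → 95.
Outer input = (K'⊕opad) ∥ inner = ac f3 5c 5c 5c 5c ∥ 95.
Outer hash (tag): sum = 172+243+92+92+92+92+149 = 932; mod 256 = 164 → a4.

a4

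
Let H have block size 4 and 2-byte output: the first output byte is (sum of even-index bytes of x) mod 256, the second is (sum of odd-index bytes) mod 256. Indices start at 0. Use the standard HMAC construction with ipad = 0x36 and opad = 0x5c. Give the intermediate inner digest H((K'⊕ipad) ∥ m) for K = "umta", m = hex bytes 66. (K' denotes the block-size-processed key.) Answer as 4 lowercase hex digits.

Key "umta" = 75 6d 74 61 is exactly B = 4 bytes: K' = 75 6d 74 61.
K' ⊕ ipad = 43 5b 42 57.
Inner input = 43 5b 42 57 ∥ 66.
Inner hash: even-index sum = 235 mod 256 = 235; odd-index sum = 178 mod 256 = 178 → eb b2.

ebb2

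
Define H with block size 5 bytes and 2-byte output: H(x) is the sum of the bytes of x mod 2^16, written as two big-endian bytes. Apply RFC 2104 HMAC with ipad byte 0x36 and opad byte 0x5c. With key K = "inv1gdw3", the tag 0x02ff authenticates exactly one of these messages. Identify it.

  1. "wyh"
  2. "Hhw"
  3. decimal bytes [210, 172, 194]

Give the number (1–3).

Key "inv1gdw3" = 69 6e 76 31 67 64 77 33 is 8 bytes > B = 5, so hash it first: H(key) = 02 f3, then zero-pad to 5 bytes: K' = 02 f3 00 00 00.
K' ⊕ ipad = 34 c5 36 36 36; K' ⊕ opad = 5e af 5c 5c 5c.
m1: inner = H(34 c5 36 36 36 77 79 68) = 02 f3; tag = H(5e af 5c 5c 5c 02 f3) = 0316
m2: inner = H(34 c5 36 36 36 48 68 77) = 02 c2; tag = H(5e af 5c 5c 5c 02 c2) = 02e5
m3: inner = H(34 c5 36 36 36 d2 ac c2) = 03 db; tag = H(5e af 5c 5c 5c 03 db) = 02ff ← matches

3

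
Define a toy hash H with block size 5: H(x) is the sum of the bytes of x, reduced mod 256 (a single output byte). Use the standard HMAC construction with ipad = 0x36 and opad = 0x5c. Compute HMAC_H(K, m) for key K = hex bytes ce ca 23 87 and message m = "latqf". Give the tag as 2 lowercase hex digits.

e6

Key hex bytes ce ca 23 87 is 4 bytes ≤ B = 5; zero-pad to 5 bytes: K' = ce ca 23 87 00.
K' ⊕ ipad = f8 fc 15 b1 36.  K' ⊕ opad = 92 96 7f db 5c.
Inner input = (K'⊕ipad) ∥ m = f8 fc 15 b1 36 ∥ 6c 61 74 71 66.
Inner hash: sum = 248+252+21+177+54+108+97+116+113+102 = 1288; mod 256 = 8 → 08.
Outer input = (K'⊕opad) ∥ inner = 92 96 7f db 5c ∥ 08.
Outer hash (tag): sum = 146+150+127+219+92+8 = 742; mod 256 = 230 → e6.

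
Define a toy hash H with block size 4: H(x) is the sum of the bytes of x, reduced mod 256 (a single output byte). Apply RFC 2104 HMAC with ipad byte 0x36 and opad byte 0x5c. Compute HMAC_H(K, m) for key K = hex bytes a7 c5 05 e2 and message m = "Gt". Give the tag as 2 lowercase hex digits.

f1

Key hex bytes a7 c5 05 e2 is exactly B = 4 bytes: K' = a7 c5 05 e2.
K' ⊕ ipad = 91 f3 33 d4.  K' ⊕ opad = fb 99 59 be.
Inner input = (K'⊕ipad) ∥ m = 91 f3 33 d4 ∥ 47 74.
Inner hash: sum = 145+243+51+212+71+116 = 838; mod 256 = 70 → 46.
Outer input = (K'⊕opad) ∥ inner = fb 99 59 be ∥ 46.
Outer hash (tag): sum = 251+153+89+190+70 = 753; mod 256 = 241 → f1.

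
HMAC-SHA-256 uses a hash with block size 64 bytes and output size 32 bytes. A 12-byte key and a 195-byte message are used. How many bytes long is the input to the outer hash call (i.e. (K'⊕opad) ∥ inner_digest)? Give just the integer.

96

Key is 12 ≤ 64 bytes, zero-padded: |K'| = 64.
Outer input = (K'⊕opad) ∥ H(inner) → 64 + 32 = 96 bytes.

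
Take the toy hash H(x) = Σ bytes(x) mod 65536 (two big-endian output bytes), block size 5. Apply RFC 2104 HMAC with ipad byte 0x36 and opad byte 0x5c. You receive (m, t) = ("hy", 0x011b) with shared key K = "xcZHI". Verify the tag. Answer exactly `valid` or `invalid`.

invalid

Key "xcZHI" = 78 63 5a 48 49 is exactly B = 5 bytes: K' = 78 63 5a 48 49.
K' ⊕ ipad = 4e 55 6c 7e 7f; K' ⊕ opad = 24 3f 06 14 15.
Inner hash: sum = 78+85+108+126+127+104+121 = 749 → 02 ed.
Outer hash (recomputed tag): sum = 36+63+6+20+21+2+237 = 385 → 01 81.
Recomputed tag = 0181; claimed = 011b → mismatch.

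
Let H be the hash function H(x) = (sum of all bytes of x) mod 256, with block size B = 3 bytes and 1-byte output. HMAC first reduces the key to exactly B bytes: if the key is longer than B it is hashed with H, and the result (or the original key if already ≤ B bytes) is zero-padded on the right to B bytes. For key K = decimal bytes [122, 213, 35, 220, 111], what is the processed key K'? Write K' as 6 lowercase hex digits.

bd0000

|K| = 5 > B = 3, so first hash the key.
H(K): sum = 122+213+35+220+111 = 701; mod 256 = 189 → bd.
Zero-pad H(K) = bd to 3 bytes: K' = bd 00 00.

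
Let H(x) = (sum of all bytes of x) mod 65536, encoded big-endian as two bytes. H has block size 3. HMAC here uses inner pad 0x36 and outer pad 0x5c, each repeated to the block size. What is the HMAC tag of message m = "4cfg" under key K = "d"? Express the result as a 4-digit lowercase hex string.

Key "d" = 64 is 1 byte ≤ B = 3; zero-pad to 3 bytes: K' = 64 00 00.
K' ⊕ ipad = 52 36 36.  K' ⊕ opad = 38 5c 5c.
Inner input = (K'⊕ipad) ∥ m = 52 36 36 ∥ 34 63 66 67.
Inner hash: sum = 82+54+54+52+99+102+103 = 546 → 02 22.
Outer input = (K'⊕opad) ∥ inner = 38 5c 5c ∥ 02 22.
Outer hash (tag): sum = 56+92+92+2+34 = 276 → 01 14.

0114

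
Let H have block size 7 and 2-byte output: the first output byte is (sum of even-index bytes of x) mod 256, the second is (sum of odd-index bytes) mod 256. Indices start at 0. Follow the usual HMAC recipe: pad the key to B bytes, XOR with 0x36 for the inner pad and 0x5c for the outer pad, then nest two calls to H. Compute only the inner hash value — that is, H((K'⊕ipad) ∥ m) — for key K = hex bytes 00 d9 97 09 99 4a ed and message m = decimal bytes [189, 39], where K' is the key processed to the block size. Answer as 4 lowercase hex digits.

Key hex bytes 00 d9 97 09 99 4a ed is exactly B = 7 bytes: K' = 00 d9 97 09 99 4a ed.
K' ⊕ ipad = 36 ef a1 3f af 7c db.
Inner input = 36 ef a1 3f af 7c db ∥ bd 27.
Inner hash: even-index sum = 648 mod 256 = 136; odd-index sum = 615 mod 256 = 103 → 88 67.

8867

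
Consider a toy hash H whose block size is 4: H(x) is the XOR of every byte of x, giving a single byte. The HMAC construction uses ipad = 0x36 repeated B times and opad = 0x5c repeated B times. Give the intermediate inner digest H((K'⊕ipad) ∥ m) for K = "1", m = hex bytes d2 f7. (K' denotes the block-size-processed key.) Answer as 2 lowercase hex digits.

Key "1" = 31 is 1 byte ≤ B = 4; zero-pad to 4 bytes: K' = 31 00 00 00.
K' ⊕ ipad = 07 36 36 36.
Inner input = 07 36 36 36 ∥ d2 f7.
Inner hash: XOR 07⊕36⊕36⊕36⊕d2⊕f7 = 14.

14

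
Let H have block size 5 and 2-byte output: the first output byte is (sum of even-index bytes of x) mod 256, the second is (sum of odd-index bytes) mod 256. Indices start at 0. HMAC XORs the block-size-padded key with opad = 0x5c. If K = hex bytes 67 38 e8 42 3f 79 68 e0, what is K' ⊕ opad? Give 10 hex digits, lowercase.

Key hex bytes 67 38 e8 42 3f 79 68 e0 is 8 bytes > B = 5, so hash it first: H(key) = f6 d3, then zero-pad to 5 bytes: K' = f6 d3 00 00 00.
XOR each byte with 0x5c: f6⊕5c=aa, d3⊕5c=8f, 00⊕5c=5c, 00⊕5c=5c, 00⊕5c=5c.

aa8f5c5c5c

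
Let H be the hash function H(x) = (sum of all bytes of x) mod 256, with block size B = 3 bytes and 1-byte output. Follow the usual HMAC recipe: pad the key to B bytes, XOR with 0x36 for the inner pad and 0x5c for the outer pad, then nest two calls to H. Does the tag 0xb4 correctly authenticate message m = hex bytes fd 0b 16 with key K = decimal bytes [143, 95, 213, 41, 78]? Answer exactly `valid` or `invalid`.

Key decimal bytes [143, 95, 213, 41, 78] = 8f 5f d5 29 4e is 5 bytes > B = 3, so hash it first: H(key) = 3a, then zero-pad to 3 bytes: K' = 3a 00 00.
K' ⊕ ipad = 0c 36 36; K' ⊕ opad = 66 5c 5c.
Inner hash: sum = 12+54+54+253+11+22 = 406; mod 256 = 150 → 96.
Outer hash (recomputed tag): sum = 102+92+92+150 = 436; mod 256 = 180 → b4.
Recomputed tag = b4; claimed = b4 → match.

valid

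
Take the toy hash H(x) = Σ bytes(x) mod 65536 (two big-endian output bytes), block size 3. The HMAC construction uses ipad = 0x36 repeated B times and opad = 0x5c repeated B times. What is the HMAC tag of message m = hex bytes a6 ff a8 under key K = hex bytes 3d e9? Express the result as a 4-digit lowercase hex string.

01e2

Key hex bytes 3d e9 is 2 bytes ≤ B = 3; zero-pad to 3 bytes: K' = 3d e9 00.
K' ⊕ ipad = 0b df 36.  K' ⊕ opad = 61 b5 5c.
Inner input = (K'⊕ipad) ∥ m = 0b df 36 ∥ a6 ff a8.
Inner hash: sum = 11+223+54+166+255+168 = 877 → 03 6d.
Outer input = (K'⊕opad) ∥ inner = 61 b5 5c ∥ 03 6d.
Outer hash (tag): sum = 97+181+92+3+109 = 482 → 01 e2.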